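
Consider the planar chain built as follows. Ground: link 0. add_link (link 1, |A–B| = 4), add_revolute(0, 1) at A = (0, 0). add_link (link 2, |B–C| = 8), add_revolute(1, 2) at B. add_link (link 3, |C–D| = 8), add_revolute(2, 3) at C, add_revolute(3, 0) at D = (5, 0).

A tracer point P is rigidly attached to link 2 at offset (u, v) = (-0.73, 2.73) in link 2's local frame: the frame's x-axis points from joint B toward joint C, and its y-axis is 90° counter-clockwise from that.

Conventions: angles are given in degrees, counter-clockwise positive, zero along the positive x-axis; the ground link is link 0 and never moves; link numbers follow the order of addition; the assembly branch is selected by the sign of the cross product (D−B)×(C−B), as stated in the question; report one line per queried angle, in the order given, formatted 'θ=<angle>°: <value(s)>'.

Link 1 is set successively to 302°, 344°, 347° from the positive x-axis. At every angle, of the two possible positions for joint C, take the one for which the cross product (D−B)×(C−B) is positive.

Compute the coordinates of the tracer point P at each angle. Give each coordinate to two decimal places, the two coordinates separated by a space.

A=(0,0), D=(5.00,0)
θ=302°: B = A + 4.00·(cos302°, sin302°) = (2.1197, -3.3922)
θ=302°: |BD| = 4.4501
θ=302°: circle(B,8.00) ∩ circle(D,8.00): a=2.2250, h=7.6843
θ=302°:   candidates: C₊=(-2.2978,3.2776) cross=34.196; C₋=(9.4174,-6.6698) cross=-34.196
θ=302°:   branch + wants cross > 0 → take C=(-2.2978,3.2776) (cross=34.196)
θ=302°: ex = (C−B)/|BC| = (-0.5522,0.8337); ey = (-0.8337,-0.5522)
θ=302°: P = B + -0.73·ex + 2.73·ey = (0.2467,-5.5083)
θ=344°: B = A + 4.00·(cos344°, sin344°) = (3.8450, -1.1025)
θ=344°: |BD| = 1.5967
θ=344°: circle(B,8.00) ∩ circle(D,8.00): a=0.7984, h=7.9601
θ=344°:   candidates: C₊=(-1.0740,5.2064) cross=12.710; C₋=(9.9190,-6.3090) cross=-12.710
θ=344°:   branch + wants cross > 0 → take C=(-1.0740,5.2064) (cross=12.710)
θ=344°: ex = (C−B)/|BC| = (-0.6149,0.7886); ey = (-0.7886,-0.6149)
θ=344°: P = B + -0.73·ex + 2.73·ey = (2.1410,-3.3569)
θ=347°: B = A + 4.00·(cos347°, sin347°) = (3.8975, -0.8998)
θ=347°: |BD| = 1.4231
θ=347°: circle(B,8.00) ∩ circle(D,8.00): a=0.7115, h=7.9683
θ=347°:   candidates: C₊=(-0.5895,5.7234) cross=11.340; C₋=(9.4870,-6.6232) cross=-11.340
θ=347°:   branch + wants cross > 0 → take C=(-0.5895,5.7234) (cross=11.340)
θ=347°: ex = (C−B)/|BC| = (-0.5609,0.8279); ey = (-0.8279,-0.5609)
θ=347°: P = B + -0.73·ex + 2.73·ey = (2.0467,-3.0354)

θ=302°: 0.25 -5.51
θ=344°: 2.14 -3.36
θ=347°: 2.05 -3.04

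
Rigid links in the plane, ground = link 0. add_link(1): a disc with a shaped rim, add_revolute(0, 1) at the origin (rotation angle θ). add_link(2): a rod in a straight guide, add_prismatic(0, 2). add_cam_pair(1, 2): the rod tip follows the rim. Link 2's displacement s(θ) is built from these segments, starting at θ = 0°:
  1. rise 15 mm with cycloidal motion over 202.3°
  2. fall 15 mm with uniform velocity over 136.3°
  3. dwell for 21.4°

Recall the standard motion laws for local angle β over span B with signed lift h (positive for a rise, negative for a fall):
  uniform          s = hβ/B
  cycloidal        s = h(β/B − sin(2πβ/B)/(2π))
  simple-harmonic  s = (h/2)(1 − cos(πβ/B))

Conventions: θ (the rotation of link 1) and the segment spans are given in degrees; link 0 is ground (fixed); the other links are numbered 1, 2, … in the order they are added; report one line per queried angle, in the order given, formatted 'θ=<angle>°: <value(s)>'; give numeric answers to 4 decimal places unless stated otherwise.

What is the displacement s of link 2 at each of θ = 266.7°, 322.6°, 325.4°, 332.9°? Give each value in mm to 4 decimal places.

segment 1 (0° to 202.3°, cycloidal, h = 15) is passed completely: s = 0.0000 + (15) = 15.0000
θ = 266.7° falls in segment 2 (202.3° to 338.6°, uniform, h = -15): β = 266.7 − 202.3 = 64.4°, B = 136.3°; Δs = -15·64.4/136.3 = -7.0873; s = 15.0000 − 7.0873 = 7.9127
θ = 322.6° falls in segment 2 (202.3° to 338.6°, uniform, h = -15): β = 322.6 − 202.3 = 120.3°, B = 136.3°; Δs = -15·120.3/136.3 = -13.2392; s = 15.0000 − 13.2392 = 1.7608
θ = 325.4° falls in segment 2 (202.3° to 338.6°, uniform, h = -15): β = 325.4 − 202.3 = 123.1°, B = 136.3°; Δs = -15·123.1/136.3 = -13.5473; s = 15.0000 − 13.5473 = 1.4527
θ = 332.9° falls in segment 2 (202.3° to 338.6°, uniform, h = -15): β = 332.9 − 202.3 = 130.6°, B = 136.3°; Δs = -15·130.6/136.3 = -14.3727; s = 15.0000 − 14.3727 = 0.6273

θ=266.7°: 7.9127
θ=322.6°: 1.7608
θ=325.4°: 1.4527
θ=332.9°: 0.6273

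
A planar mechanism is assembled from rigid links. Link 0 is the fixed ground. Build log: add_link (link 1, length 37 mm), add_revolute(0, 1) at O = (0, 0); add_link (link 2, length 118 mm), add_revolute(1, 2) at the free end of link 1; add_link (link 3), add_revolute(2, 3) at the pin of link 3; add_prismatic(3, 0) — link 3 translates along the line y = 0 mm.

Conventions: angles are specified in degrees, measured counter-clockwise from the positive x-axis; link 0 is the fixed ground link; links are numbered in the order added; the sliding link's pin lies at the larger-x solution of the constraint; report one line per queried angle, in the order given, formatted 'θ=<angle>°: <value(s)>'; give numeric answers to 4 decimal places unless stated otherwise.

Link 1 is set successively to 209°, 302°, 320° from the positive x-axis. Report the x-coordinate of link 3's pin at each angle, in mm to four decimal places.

geometry: r = 37 mm, L = 118 mm, e = 0 mm
θ=209°: crank pin P = (r cos θ, r sin θ) = (-32.360929, -17.937956)
θ=209°: h = r sin θ − e = -17.937956 − 0 = -17.937956
θ=209°: x = r cos θ + √(L² − h²) = -32.360929 + 116.628597 = 84.267668
θ=302°: crank pin P = (r cos θ, r sin θ) = (19.607013, -31.377780)
θ=302°: h = r sin θ − e = -31.377780 − 0 = -31.377780
θ=302°: x = r cos θ + √(L² − h²) = 19.607013 + 113.751637 = 133.358650
θ=320°: crank pin P = (r cos θ, r sin θ) = (28.343644, -23.783142)
θ=320°: h = r sin θ − e = -23.783142 − 0 = -23.783142
θ=320°: x = r cos θ + √(L² − h²) = 28.343644 + 115.578381 = 143.922025

θ=209°: 84.2677
θ=302°: 133.3586
θ=320°: 143.9220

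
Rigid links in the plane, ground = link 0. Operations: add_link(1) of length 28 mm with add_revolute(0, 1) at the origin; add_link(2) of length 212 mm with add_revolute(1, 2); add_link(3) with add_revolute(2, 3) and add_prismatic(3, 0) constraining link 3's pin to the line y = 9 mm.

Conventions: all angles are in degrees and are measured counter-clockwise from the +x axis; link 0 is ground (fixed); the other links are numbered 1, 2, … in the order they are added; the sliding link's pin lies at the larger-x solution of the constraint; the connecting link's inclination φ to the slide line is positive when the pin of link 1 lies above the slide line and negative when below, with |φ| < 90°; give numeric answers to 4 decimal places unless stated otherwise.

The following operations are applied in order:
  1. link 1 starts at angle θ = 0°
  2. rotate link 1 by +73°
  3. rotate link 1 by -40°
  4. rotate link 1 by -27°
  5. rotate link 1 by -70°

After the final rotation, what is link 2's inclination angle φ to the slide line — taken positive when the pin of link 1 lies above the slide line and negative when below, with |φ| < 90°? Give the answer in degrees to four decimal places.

geometry: r = 28 mm, L = 212 mm, e = 9 mm; θ starts at 0°
rotate link 1 by +73°: θ ← 0° +73° = 73°
rotate link 1 by -40°: θ ← 73° -40° = 33°
rotate link 1 by -27°: θ ← 33° -27° = 6°
rotate link 1 by -70°: θ ← 6° -70° = -64°
h = r sin θ − e = -25.166233 − 9 = -34.166233
sin φ = h / L = -34.166233 / 212 = -0.16116148
φ = arcsin(-0.16116148) = -9.274319°

-9.2743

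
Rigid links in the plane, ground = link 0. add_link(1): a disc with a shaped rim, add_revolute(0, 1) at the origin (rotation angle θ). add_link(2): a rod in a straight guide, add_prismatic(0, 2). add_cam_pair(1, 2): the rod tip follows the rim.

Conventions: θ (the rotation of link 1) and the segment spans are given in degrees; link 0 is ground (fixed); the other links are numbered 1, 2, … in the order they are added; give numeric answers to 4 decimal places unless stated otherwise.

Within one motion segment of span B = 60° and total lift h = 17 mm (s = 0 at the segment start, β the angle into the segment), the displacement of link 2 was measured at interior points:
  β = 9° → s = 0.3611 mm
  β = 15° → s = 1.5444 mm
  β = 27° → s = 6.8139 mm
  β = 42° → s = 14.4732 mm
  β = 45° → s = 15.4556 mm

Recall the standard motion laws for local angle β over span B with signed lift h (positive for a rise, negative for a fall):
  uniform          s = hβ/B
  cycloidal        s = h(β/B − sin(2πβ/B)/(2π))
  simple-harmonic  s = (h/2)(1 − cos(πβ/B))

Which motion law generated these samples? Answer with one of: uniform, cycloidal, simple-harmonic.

candidates at β/B = r: uniform s = h·r (linear in β); cycloidal s = h·(r − sin(2πr)/(2π)); simple-harmonic s = (h/2)(1 − cos(πr))
β=9°: printed 0.3611 | uniform 2.5500, cycloidal 0.3611, simple-harmonic 0.9264
β=15°: printed 1.5444 | uniform 4.2500, cycloidal 1.5444, simple-harmonic 2.4896
β=27°: printed 6.8139 | uniform 7.6500, cycloidal 6.8139, simple-harmonic 7.1703
β=42°: printed 14.4732 | uniform 11.9000, cycloidal 14.4732, simple-harmonic 13.4962
β=45°: printed 15.4556 | uniform 12.7500, cycloidal 15.4556, simple-harmonic 14.5104
only one law matches every sample → cycloidal

cycloidal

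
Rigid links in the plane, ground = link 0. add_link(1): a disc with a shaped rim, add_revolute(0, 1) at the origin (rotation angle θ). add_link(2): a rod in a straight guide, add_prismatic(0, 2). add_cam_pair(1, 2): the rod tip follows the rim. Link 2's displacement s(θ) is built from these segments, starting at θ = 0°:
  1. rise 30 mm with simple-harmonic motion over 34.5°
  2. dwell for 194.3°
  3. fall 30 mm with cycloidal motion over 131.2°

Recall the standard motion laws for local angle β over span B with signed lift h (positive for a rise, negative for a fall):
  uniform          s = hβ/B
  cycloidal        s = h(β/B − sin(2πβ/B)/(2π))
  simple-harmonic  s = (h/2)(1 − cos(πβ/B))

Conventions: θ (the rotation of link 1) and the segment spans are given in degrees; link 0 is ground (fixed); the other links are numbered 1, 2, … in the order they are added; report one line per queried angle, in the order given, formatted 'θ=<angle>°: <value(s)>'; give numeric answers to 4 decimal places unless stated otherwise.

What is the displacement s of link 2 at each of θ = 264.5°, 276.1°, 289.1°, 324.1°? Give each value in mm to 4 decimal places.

segment 1 (0° to 34.5°, simple-harmonic, h = 30) is passed completely: s = 0.0000 + (30) = 30.0000
segment 2 (34.5° to 228.8°, dwell): s unchanged at 30.0000
θ = 264.5° falls in segment 3 (228.8° to 360°, cycloidal, h = -30): β = 264.5 − 228.8 = 35.7°, B = 131.2°; Δs = -30·(0.2721 − sin(2π·0.2721)/(2π)) = -3.4344; s = 30.0000 − 3.4344 = 26.5656
θ = 276.1° falls in segment 3 (228.8° to 360°, cycloidal, h = -30): β = 276.1 − 228.8 = 47.3°, B = 131.2°; Δs = -30·(0.3605 − sin(2π·0.3605)/(2π)) = -7.1465; s = 30.0000 − 7.1465 = 22.8535
θ = 289.1° falls in segment 3 (228.8° to 360°, cycloidal, h = -30): β = 289.1 − 228.8 = 60.3°, B = 131.2°; Δs = -30·(0.4596 − sin(2π·0.4596)/(2π)) = -12.5892; s = 30.0000 − 12.5892 = 17.4108
θ = 324.1° falls in segment 3 (228.8° to 360°, cycloidal, h = -30): β = 324.1 − 228.8 = 95.3°, B = 131.2°; Δs = -30·(0.7264 − sin(2π·0.7264)/(2π)) = -26.5133; s = 30.0000 − 26.5133 = 3.4867

θ=264.5°: 26.5656
θ=276.1°: 22.8535
θ=289.1°: 17.4108
θ=324.1°: 3.4867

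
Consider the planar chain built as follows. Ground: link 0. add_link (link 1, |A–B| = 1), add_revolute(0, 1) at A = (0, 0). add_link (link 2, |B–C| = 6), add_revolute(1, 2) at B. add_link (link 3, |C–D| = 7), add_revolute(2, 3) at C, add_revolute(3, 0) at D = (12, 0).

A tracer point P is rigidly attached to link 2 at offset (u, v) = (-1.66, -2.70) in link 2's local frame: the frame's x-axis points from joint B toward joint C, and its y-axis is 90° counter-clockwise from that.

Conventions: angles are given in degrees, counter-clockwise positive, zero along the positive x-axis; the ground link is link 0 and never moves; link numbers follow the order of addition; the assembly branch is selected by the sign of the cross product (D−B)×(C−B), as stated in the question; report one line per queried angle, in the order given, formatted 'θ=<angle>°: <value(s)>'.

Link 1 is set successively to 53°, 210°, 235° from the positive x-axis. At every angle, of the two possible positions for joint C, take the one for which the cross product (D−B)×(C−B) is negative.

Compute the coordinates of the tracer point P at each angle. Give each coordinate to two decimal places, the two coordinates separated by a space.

A=(0,0), D=(12.00,0)
θ=53°: B = A + 1.00·(cos53°, sin53°) = (0.6018, 0.7986)
θ=53°: |BD| = 11.4261
θ=53°: circle(B,6.00) ∩ circle(D,7.00): a=5.1442, h=3.0882
θ=53°:   candidates: C₊=(5.9493,3.5198) cross=35.287; C₋=(5.5176,-2.6416) cross=-35.287
θ=53°:   branch - wants cross < 0 → take C=(5.5176,-2.6416) (cross=-35.287)
θ=53°: ex = (C−B)/|BC| = (0.8193,-0.5734); ey = (0.5734,0.8193)
θ=53°: P = B + -1.66·ex + -2.70·ey = (-2.3063,-0.4617)
θ=210°: B = A + 1.00·(cos210°, sin210°) = (-0.8660, -0.5000)
θ=210°: |BD| = 12.8757
θ=210°: circle(B,6.00) ∩ circle(D,7.00): a=5.9330, h=0.8939
θ=210°:   candidates: C₊=(5.0278,0.6236) cross=11.509; C₋=(5.0973,-1.1628) cross=-11.509
θ=210°:   branch - wants cross < 0 → take C=(5.0973,-1.1628) (cross=-11.509)
θ=210°: ex = (C−B)/|BC| = (0.9939,-0.1105); ey = (0.1105,0.9939)
θ=210°: P = B + -1.66·ex + -2.70·ey = (-2.8141,-3.0001)
θ=235°: B = A + 1.00·(cos235°, sin235°) = (-0.5736, -0.8192)
θ=235°: |BD| = 12.6002
θ=235°: circle(B,6.00) ∩ circle(D,7.00): a=5.7843, h=1.5945
θ=235°:   candidates: C₊=(5.0948,1.1480) cross=20.091; C₋=(5.3021,-2.0342) cross=-20.091
θ=235°:   branch - wants cross < 0 → take C=(5.3021,-2.0342) (cross=-20.091)
θ=235°: ex = (C−B)/|BC| = (0.9793,-0.2025); ey = (0.2025,0.9793)
θ=235°: P = B + -1.66·ex + -2.70·ey = (-2.7460,-3.1270)

θ=53°: -2.31 -0.46
θ=210°: -2.81 -3.00
θ=235°: -2.75 -3.13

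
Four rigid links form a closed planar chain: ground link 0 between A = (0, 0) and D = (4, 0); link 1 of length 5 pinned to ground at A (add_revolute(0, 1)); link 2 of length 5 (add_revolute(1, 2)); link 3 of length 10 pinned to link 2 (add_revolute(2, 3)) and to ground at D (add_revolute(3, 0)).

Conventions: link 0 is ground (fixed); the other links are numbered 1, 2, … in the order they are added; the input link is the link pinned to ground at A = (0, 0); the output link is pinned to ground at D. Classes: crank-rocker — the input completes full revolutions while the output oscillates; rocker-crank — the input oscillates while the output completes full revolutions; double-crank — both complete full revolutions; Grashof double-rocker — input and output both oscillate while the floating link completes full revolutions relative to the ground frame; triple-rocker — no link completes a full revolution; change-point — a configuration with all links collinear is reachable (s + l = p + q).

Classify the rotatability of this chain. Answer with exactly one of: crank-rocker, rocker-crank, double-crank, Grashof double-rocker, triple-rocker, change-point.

lengths: ground=4, input=5, coupler=5, output=10
sorted: s=4 (shortest), l=10 (longest), p+q=10
s + l = 14 vs p + q = 10
s + l > p + q → non-Grashof → no link fully rotates → triple-rocker

triple-rocker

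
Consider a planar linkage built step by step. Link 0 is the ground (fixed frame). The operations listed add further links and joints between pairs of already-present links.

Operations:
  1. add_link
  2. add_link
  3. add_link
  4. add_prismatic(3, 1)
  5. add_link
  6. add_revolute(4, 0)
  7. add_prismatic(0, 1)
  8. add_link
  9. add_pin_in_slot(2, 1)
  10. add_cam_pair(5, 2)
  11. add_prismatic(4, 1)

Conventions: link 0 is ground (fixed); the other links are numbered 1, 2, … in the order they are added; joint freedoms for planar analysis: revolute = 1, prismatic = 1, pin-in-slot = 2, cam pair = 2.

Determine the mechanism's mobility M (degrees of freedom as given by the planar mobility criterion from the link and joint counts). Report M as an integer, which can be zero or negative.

L=1 J1=0 J2=0
add link → L=2 J1=0 J2=0
add link → L=3 J1=0 J2=0
add link → L=4 J1=0 J2=0
P@3,1 dof=1 J1 → L=4 J1=1 J2=0
add link → L=5 J1=1 J2=0
R@4,0 dof=1 J1 → L=5 J1=2 J2=0
P@0,1 dof=1 J1 → L=5 J1=3 J2=0
add link → L=6 J1=3 J2=0
PS@2,1 dof=2 J2 → L=6 J1=3 J2=1
C@5,2 dof=2 J2 → L=6 J1=3 J2=2
P@4,1 dof=1 J1 → L=6 J1=4 J2=2
M=3(L−1)−2J1−J2=3·5−2·4−2=5

M = 5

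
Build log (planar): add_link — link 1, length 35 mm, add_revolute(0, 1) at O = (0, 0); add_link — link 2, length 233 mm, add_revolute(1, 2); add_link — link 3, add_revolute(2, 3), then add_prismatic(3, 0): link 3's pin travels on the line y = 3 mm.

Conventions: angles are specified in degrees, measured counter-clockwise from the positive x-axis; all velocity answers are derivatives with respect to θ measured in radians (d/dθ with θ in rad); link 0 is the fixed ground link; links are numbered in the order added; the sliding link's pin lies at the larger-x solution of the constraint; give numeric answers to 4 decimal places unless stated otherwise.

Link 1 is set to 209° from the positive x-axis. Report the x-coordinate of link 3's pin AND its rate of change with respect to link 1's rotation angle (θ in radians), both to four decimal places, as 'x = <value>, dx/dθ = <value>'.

geometry: r = 35 mm, L = 233 mm, e = 3 mm
crank pin P = (r cos θ, r sin θ) = (-30.611690, -16.968337)
h = r sin θ − e = -16.968337 − 3 = -19.968337
x = r cos θ + √(L² − h²) = -30.611690 + 232.142770 = 201.531080
dx/dθ = −r sin θ − h·r cos θ/√(L² − h²) (θ in radians; h = -19.968337) = 14.335196

x = 201.5311, dx/dθ = 14.3352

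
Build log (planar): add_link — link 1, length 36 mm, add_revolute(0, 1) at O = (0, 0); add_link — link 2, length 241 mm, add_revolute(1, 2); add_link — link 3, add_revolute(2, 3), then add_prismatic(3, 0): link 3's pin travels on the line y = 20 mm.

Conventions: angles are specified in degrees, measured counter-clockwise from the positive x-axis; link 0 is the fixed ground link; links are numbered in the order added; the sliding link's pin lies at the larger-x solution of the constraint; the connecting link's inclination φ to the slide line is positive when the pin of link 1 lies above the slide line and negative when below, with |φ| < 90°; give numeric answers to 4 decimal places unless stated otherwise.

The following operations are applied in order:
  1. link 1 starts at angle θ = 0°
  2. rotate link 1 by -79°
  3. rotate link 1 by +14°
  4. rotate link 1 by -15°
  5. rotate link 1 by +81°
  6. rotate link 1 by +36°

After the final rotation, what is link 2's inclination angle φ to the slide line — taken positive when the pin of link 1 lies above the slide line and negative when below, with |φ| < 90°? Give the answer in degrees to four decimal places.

geometry: r = 36 mm, L = 241 mm, e = 20 mm; θ starts at 0°
rotate link 1 by -79°: θ ← 0° -79° = -79°
rotate link 1 by +14°: θ ← -79° +14° = -65°
rotate link 1 by -15°: θ ← -65° -15° = -80°
rotate link 1 by +81°: θ ← -80° +81° = 1°
rotate link 1 by +36°: θ ← 1° +36° = 37°
h = r sin θ − e = 21.665341 − 20 = 1.665341
sin φ = h / L = 1.665341 / 241 = 0.00691013
φ = arcsin(0.00691013) = 0.395924°

0.3959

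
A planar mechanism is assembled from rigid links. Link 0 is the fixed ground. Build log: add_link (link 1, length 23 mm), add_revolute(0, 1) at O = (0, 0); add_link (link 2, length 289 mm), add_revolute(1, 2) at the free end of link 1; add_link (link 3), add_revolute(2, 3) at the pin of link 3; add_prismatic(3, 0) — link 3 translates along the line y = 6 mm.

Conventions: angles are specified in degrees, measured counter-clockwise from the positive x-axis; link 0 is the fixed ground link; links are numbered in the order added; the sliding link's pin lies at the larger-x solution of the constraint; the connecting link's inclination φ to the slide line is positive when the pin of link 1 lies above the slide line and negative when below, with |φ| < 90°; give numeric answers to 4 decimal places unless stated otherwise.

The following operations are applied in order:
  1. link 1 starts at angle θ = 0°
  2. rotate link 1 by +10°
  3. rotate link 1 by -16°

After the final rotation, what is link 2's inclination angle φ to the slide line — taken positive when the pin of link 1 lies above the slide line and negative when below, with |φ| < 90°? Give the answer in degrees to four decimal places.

geometry: r = 23 mm, L = 289 mm, e = 6 mm; θ starts at 0°
rotate link 1 by +10°: θ ← 0° +10° = 10°
rotate link 1 by -16°: θ ← 10° -16° = -6°
h = r sin θ − e = -2.404155 − 6 = -8.404155
sin φ = h / L = -8.404155 / 289 = -0.02908012
φ = arcsin(-0.02908012) = -1.666403°

-1.6664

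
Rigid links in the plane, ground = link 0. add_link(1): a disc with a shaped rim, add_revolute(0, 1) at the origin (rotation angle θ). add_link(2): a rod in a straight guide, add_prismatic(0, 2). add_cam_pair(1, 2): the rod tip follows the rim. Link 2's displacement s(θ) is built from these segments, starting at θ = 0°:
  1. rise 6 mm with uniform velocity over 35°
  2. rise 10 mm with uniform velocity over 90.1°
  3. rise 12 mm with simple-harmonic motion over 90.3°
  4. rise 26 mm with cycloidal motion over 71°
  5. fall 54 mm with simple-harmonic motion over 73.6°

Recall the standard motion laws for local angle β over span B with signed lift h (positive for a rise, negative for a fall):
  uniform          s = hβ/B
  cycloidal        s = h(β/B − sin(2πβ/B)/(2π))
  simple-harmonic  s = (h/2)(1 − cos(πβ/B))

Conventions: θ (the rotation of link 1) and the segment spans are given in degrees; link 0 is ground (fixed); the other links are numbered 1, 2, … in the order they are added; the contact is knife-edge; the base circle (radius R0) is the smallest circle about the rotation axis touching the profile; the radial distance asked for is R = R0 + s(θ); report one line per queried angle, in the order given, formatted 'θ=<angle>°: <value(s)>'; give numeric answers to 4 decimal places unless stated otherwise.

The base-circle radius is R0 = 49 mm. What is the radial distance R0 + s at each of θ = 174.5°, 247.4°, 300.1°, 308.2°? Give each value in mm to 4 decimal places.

segment 1 (0° to 35°, uniform, h = 6) is passed completely: s = 0.0000 + (6) = 6.0000
segment 2 (35° to 125.1°, uniform, h = 10) is passed completely: s = 6.0000 + (10) = 16.0000
θ = 174.5° falls in segment 3 (125.1° to 215.4°, simple-harmonic, h = 12): β = 174.5 − 125.1 = 49.4°, B = 90.3°; Δs = 12/2·(1 − cos(π·0.5471)) = 6.8839; s = 16.0000 + 6.8839 = 22.8839
segment 3 (125.1° to 215.4°, simple-harmonic, h = 12) is passed completely: s = 16.0000 + (12) = 28.0000
θ = 247.4° falls in segment 4 (215.4° to 286.4°, cycloidal, h = 26): β = 247.4 − 215.4 = 32°, B = 71°; Δs = 26·(0.4507 − sin(2π·0.4507)/(2π)) = 10.4570; s = 28.0000 + 10.4570 = 38.4570
segment 4 (215.4° to 286.4°, cycloidal, h = 26) is passed completely: s = 28.0000 + (26) = 54.0000
θ = 300.1° falls in segment 5 (286.4° to 360°, simple-harmonic, h = -54): β = 300.1 − 286.4 = 13.7°, B = 73.6°; Δs = -54/2·(1 − cos(π·0.1861)) = -4.4865; s = 54.0000 − 4.4865 = 49.5135
θ = 308.2° falls in segment 5 (286.4° to 360°, simple-harmonic, h = -54): β = 308.2 − 286.4 = 21.8°, B = 73.6°; Δs = -54/2·(1 − cos(π·0.2962)) = -10.8699; s = 54.0000 − 10.8699 = 43.1301
θ=174.5°: R = R0 + s = 49 + 22.8839 = 71.8839
θ=247.4°: R = R0 + s = 49 + 38.4570 = 87.4570
θ=300.1°: R = R0 + s = 49 + 49.5135 = 98.5135
θ=308.2°: R = R0 + s = 49 + 43.1301 = 92.1301

θ=174.5°: 71.8839
θ=247.4°: 87.4570
θ=300.1°: 98.5135
θ=308.2°: 92.1301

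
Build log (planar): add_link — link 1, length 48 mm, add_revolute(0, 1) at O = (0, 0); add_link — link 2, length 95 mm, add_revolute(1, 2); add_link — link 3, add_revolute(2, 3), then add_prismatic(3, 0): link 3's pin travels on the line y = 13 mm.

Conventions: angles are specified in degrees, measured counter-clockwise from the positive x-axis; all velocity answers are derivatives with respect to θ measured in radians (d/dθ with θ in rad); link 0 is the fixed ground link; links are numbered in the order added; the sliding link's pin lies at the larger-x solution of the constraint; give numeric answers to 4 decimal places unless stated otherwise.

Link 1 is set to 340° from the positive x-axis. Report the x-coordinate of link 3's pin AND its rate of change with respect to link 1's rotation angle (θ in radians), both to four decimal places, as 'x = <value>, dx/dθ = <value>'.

geometry: r = 48 mm, L = 95 mm, e = 13 mm
crank pin P = (r cos θ, r sin θ) = (45.105246, -16.416967)
h = r sin θ − e = -16.416967 − 13 = -29.416967
x = r cos θ + √(L² − h²) = 45.105246 + 90.330737 = 135.435983
dx/dθ = −r sin θ − h·r cos θ/√(L² − h²) (θ in radians; h = -29.416967) = 31.105871

x = 135.4360, dx/dθ = 31.1059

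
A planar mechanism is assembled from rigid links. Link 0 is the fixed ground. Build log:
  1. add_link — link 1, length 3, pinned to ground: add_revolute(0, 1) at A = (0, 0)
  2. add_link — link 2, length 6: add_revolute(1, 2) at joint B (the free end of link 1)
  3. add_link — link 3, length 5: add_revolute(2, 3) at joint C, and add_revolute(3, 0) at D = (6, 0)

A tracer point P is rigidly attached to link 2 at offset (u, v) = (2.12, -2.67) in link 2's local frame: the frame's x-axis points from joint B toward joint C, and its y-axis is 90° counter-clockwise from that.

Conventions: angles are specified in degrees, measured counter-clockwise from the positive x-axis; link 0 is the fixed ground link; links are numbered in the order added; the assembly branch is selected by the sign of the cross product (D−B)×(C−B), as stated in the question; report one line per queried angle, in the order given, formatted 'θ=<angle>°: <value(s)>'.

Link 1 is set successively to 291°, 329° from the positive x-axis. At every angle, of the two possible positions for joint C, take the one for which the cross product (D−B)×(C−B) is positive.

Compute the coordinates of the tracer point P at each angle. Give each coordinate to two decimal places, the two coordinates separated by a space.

A=(0,0), D=(6.00,0)
θ=291°: B = A + 3.00·(cos291°, sin291°) = (1.0751, -2.8007)
θ=291°: |BD| = 5.6656
θ=291°: circle(B,6.00) ∩ circle(D,5.00): a=3.8036, h=4.6404
θ=291°:   candidates: C₊=(2.0875,3.1132) cross=26.290; C₋=(6.6753,-4.9542) cross=-26.290
θ=291°:   branch + wants cross > 0 → take C=(2.0875,3.1132) (cross=26.290)
θ=291°: ex = (C−B)/|BC| = (0.1687,0.9857); ey = (-0.9857,0.1687)
θ=291°: P = B + 2.12·ex + -2.67·ey = (4.0645,-1.1616)
θ=329°: B = A + 3.00·(cos329°, sin329°) = (2.5715, -1.5451)
θ=329°: |BD| = 3.7606
θ=329°: circle(B,6.00) ∩ circle(D,5.00): a=3.3428, h=4.9825
θ=329°:   candidates: C₊=(3.5720,4.3709) cross=18.737; C₋=(7.6663,-4.7142) cross=-18.737
θ=329°:   branch + wants cross > 0 → take C=(3.5720,4.3709) (cross=18.737)
θ=329°: ex = (C−B)/|BC| = (0.1667,0.9860); ey = (-0.9860,0.1667)
θ=329°: P = B + 2.12·ex + -2.67·ey = (5.5576,0.1000)

θ=291°: 4.06 -1.16
θ=329°: 5.56 0.10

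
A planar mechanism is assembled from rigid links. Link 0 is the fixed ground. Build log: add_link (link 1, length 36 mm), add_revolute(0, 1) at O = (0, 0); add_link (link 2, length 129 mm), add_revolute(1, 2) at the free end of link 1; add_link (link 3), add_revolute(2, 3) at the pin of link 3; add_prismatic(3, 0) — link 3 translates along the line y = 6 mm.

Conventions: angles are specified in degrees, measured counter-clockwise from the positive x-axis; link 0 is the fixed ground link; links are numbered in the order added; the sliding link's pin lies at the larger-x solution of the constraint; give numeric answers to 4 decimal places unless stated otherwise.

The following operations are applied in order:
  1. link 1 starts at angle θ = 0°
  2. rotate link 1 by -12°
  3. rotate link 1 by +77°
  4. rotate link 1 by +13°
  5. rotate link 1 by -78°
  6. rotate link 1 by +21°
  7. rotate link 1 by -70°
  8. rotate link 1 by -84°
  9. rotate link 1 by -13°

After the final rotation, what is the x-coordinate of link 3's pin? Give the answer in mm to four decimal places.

geometry: r = 36 mm, L = 129 mm, e = 6 mm; θ starts at 0°
rotate link 1 by -12°: θ ← 0° -12° = -12°
rotate link 1 by +77°: θ ← -12° +77° = 65°
rotate link 1 by +13°: θ ← 65° +13° = 78°
rotate link 1 by -78°: θ ← 78° -78° = 0°
rotate link 1 by +21°: θ ← 0° +21° = 21°
rotate link 1 by -70°: θ ← 21° -70° = -49°
rotate link 1 by -84°: θ ← -49° -84° = -133°
rotate link 1 by -13°: θ ← -133° -13° = -146°
crank pin P = (r cos θ, r sin θ) = (-29.845353, -20.130945)
h = r sin θ − e = -20.130945 − 6 = -26.130945
x = r cos θ + √(L² − h²) = -29.845353 + 126.325665 = 96.480313

96.4803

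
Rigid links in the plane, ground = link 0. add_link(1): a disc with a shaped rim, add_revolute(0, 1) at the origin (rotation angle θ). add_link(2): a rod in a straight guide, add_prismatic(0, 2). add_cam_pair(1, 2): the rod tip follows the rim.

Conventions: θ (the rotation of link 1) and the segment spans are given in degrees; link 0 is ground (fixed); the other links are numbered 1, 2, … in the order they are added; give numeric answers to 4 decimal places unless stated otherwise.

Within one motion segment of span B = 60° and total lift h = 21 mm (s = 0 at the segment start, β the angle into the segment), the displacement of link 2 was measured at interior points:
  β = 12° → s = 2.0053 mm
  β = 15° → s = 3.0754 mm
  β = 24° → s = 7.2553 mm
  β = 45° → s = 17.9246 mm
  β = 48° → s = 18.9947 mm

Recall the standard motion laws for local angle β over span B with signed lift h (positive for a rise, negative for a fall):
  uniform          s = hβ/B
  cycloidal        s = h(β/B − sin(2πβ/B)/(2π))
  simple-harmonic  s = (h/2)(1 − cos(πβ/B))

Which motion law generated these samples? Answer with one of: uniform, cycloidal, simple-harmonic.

candidates at β/B = r: uniform s = h·r (linear in β); cycloidal s = h·(r − sin(2πr)/(2π)); simple-harmonic s = (h/2)(1 − cos(πr))
β=12°: printed 2.0053 | uniform 4.2000, cycloidal 1.0213, simple-harmonic 2.0053
β=15°: printed 3.0754 | uniform 5.2500, cycloidal 1.9077, simple-harmonic 3.0754
β=24°: printed 7.2553 | uniform 8.4000, cycloidal 6.4355, simple-harmonic 7.2553
β=45°: printed 17.9246 | uniform 15.7500, cycloidal 19.0923, simple-harmonic 17.9246
β=48°: printed 18.9947 | uniform 16.8000, cycloidal 19.9787, simple-harmonic 18.9947
only one law matches every sample → simple-harmonic

simple-harmonic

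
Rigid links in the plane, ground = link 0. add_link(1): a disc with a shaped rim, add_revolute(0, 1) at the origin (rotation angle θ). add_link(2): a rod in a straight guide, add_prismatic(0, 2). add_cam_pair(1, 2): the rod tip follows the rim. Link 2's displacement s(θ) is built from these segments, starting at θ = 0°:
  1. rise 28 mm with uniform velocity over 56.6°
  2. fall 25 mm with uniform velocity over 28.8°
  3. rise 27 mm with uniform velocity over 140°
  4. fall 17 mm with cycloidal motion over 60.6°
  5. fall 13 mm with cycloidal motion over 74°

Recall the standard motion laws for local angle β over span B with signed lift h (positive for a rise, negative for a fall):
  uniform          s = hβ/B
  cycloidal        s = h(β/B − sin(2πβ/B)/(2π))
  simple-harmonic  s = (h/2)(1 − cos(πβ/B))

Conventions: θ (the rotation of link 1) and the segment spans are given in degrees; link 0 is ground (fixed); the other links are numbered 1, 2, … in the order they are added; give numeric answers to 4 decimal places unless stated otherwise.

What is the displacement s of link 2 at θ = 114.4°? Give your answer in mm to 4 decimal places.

segment 1 (0° to 56.6°, uniform, h = 28) is passed completely: s = 0.0000 + (28) = 28.0000
segment 2 (56.6° to 85.4°, uniform, h = -25) is passed completely: s = 28.0000 + (-25) = 3.0000
θ = 114.4° falls in segment 3 (85.4° to 225.4°, uniform, h = 27): β = 114.4 − 85.4 = 29°, B = 140°; Δs = 27·29/140 = 5.5929; s = 3.0000 + 5.5929 = 8.5929

8.5929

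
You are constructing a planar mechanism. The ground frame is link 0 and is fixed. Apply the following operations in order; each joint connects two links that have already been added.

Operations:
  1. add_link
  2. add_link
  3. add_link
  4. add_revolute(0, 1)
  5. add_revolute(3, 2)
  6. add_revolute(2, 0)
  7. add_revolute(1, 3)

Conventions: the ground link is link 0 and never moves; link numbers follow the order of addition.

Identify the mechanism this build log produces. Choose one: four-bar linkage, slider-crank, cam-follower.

links: 4 (incl. ground); joints: 4 revolute, 0 prismatic, 0 higher (cam) pair, forming one closed loop
4 links in a single 4R loop → four-bar linkage

four-bar linkage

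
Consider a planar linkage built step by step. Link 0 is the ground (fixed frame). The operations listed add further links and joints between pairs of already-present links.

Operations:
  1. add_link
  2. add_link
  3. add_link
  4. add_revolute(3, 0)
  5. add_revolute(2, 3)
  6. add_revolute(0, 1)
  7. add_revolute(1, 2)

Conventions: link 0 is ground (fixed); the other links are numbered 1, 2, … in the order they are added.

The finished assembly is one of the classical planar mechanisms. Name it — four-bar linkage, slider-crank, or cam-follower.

links: 4 (incl. ground); joints: 4 revolute, 0 prismatic, 0 higher (cam) pair, forming one closed loop
4 links in a single 4R loop → four-bar linkage

four-bar linkage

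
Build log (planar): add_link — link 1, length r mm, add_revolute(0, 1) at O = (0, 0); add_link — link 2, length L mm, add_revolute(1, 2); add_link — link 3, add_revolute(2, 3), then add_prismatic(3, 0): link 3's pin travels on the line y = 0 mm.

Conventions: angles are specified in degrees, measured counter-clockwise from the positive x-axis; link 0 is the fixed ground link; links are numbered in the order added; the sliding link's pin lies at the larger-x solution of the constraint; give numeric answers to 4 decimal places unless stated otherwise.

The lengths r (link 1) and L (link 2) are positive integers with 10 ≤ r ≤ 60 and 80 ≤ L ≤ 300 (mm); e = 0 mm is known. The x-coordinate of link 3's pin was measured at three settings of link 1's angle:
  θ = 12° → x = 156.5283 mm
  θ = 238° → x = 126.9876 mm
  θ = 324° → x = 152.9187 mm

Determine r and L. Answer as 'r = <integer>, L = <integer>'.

constraint per measurement: (x − r cos θ)² + (r sin θ − e)² = L²
subtracting the θ₁ and θ₂ equations cancels the r² and L² terms:
r = (x₁² − x₂²) / (2[(x₁cos θ₁ + e sin θ₁) − (x₂cos θ₂ + e sin θ₂)]) = 19.0000 → r = 19
L² = (x₁ − r cos θ₁)² + (r sin θ₁ − e)² = 19044.0130 → L = 138.0000 → L = 138
check at θ₃=324°: x = 152.9187 (printed 152.9187) ✓

r = 19, L = 138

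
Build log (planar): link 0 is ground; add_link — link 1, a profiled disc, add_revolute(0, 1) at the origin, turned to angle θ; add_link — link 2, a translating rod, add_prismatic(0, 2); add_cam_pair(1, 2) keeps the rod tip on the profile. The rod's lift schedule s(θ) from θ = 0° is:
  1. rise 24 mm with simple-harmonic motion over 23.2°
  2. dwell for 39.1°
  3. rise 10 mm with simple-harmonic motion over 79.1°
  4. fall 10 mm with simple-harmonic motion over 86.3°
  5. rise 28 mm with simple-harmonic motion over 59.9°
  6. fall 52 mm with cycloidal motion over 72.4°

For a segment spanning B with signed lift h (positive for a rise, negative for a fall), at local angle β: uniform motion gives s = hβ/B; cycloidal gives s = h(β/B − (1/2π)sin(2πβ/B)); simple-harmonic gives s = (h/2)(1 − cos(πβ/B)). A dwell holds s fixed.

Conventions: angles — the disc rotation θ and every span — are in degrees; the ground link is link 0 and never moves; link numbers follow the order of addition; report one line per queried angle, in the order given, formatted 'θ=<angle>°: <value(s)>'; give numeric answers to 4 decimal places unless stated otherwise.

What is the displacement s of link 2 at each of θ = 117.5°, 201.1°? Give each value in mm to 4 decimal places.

seg 1 [0°–23.2°] simple-harmonic, h=24: full span → s += 24 → s = 24.0000
seg 2 [23.2°–62.3°] dwell: s stays 24.0000
seg 3 [62.3°–141.4°] simple-harmonic, h=10: θ=117.5° here. β=55.2, B=79.1. 10/2·(1 − cos(π·0.6979)) = 7.9115 → s = 31.9115
seg 3 [62.3°–141.4°] simple-harmonic, h=10: full span → s += 10 → s = 34.0000
seg 4 [141.4°–227.7°] simple-harmonic, h=-10: θ=201.1° here. β=59.7, B=86.3. -10/2·(1 − cos(π·0.6918)) = -7.8334 → s = 26.1666

θ=117.5°: 31.9115
θ=201.1°: 26.1666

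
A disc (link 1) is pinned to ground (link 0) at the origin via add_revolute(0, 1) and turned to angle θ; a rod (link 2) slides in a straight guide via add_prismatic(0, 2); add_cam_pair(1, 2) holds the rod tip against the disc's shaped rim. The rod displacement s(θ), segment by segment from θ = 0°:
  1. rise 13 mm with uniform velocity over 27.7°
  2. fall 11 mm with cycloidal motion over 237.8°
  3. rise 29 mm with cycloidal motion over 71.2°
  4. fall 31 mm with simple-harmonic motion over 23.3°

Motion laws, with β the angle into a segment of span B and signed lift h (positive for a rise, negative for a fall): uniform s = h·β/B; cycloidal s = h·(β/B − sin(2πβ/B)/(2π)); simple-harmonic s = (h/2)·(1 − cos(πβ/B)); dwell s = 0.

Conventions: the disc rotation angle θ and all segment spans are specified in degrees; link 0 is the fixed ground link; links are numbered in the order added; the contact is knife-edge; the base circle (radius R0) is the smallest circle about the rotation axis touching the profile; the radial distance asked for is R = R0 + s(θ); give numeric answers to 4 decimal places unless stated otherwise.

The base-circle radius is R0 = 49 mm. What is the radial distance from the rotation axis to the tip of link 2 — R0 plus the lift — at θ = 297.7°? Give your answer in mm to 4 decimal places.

segment 1 (0° to 27.7°, uniform, h = 13) is passed completely: s = 0.0000 + (13) = 13.0000
segment 2 (27.7° to 265.5°, cycloidal, h = -11) is passed completely: s = 13.0000 + (-11) = 2.0000
θ = 297.7° falls in segment 3 (265.5° to 336.7°, cycloidal, h = 29): β = 297.7 − 265.5 = 32.2°, B = 71.2°; Δs = 29·(0.4522 − sin(2π·0.4522)/(2π)) = 11.7510; s = 2.0000 + 11.7510 = 13.7510
R = R0 + s = 49 + 13.7510 = 62.7510

62.7510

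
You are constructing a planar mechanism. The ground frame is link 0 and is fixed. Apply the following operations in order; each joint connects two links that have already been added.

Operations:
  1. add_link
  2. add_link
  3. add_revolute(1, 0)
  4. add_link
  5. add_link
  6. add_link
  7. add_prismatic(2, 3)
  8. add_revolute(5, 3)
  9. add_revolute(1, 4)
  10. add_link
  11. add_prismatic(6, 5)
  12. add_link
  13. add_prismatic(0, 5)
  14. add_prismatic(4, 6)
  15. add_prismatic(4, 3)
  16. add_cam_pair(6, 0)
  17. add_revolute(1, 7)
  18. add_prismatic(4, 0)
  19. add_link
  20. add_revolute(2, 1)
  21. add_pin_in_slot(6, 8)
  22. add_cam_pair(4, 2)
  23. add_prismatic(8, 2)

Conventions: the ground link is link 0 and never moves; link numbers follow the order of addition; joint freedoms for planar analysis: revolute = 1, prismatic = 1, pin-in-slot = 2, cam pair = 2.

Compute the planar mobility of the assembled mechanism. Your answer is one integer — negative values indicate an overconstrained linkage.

L=1 J1=0 J2=0
add link → L=2 J1=0 J2=0
add link → L=3 J1=0 J2=0
R@1,0 dof=1 J1 → L=3 J1=1 J2=0
add link → L=4 J1=1 J2=0
add link → L=5 J1=1 J2=0
add link → L=6 J1=1 J2=0
P@2,3 dof=1 J1 → L=6 J1=2 J2=0
R@5,3 dof=1 J1 → L=6 J1=3 J2=0
R@1,4 dof=1 J1 → L=6 J1=4 J2=0
add link → L=7 J1=4 J2=0
P@6,5 dof=1 J1 → L=7 J1=5 J2=0
add link → L=8 J1=5 J2=0
P@0,5 dof=1 J1 → L=8 J1=6 J2=0
P@4,6 dof=1 J1 → L=8 J1=7 J2=0
P@4,3 dof=1 J1 → L=8 J1=8 J2=0
C@6,0 dof=2 J2 → L=8 J1=8 J2=1
R@1,7 dof=1 J1 → L=8 J1=9 J2=1
P@4,0 dof=1 J1 → L=8 J1=10 J2=1
add link → L=9 J1=10 J2=1
R@2,1 dof=1 J1 → L=9 J1=11 J2=1
PS@6,8 dof=2 J2 → L=9 J1=11 J2=2
C@4,2 dof=2 J2 → L=9 J1=11 J2=3
P@8,2 dof=1 J1 → L=9 J1=12 J2=3
M=3(L−1)−2J1−J2=3·8−2·12−3=-3

M = -3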